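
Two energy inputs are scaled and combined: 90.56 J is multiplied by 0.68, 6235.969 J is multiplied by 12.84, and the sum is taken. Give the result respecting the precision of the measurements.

90.56 × 0.68 = 61.5808 → 62 J (2 s.f., last digit at the 10^0 place).
6235.969 × 12.84 = 80069.84196 → 8.007 × 10⁴ J (4 s.f., last digit at the 10^1 place).
Sum: 80131.42276 J; keep the coarser place, 10^1.
Result: 8.013 × 10⁴ J.

8.013 × 10⁴ J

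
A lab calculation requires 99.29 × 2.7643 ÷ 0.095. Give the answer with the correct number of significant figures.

99.29 × 2.7643 ÷ 0.095 = 2889.12996842…
Multiplication/division keeps the fewest significant figures: 99.29 → 4 s.f., 2.7643 → 5 s.f., 0.095 → 2 s.f.; limit is 2.
Rounded to 2 significant figures: 2.9 × 10^3.

2.9 × 10^3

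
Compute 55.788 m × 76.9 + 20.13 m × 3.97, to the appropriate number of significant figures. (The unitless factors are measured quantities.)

4.37 × 10³ m

55.788 × 76.9 = 4290.0972 → 4.29 × 10³ m (3 s.f., last digit at the 10^1 place).
20.13 × 3.97 = 79.9161 → 79.9 m (3 s.f., last digit at the 10^-1 place).
Sum: 4370.0133 m; keep the coarser place, 10^1.
Result: 4.37 × 10³ m.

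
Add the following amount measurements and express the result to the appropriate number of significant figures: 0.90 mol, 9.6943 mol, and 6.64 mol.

0.90 mol + 9.6943 mol + 6.64 mol = 17.2343 mol.
Addition/subtraction keeps the fewest decimal places: 0.90 → 2 decimal places, 9.6943 → 4 decimal places, 6.64 → 2 decimal places; limit is 2.
Rounded to 2 decimal places: 17.23 mol.

17.23 mol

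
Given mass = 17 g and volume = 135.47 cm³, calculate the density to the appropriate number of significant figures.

density = 17 g ÷ 135.47 cm³ = 0.125489038163… g/cm³.
17 has 2 significant figures; 135.47 has 5.
Division/multiplication keeps the fewest: 2 significant figures.
Rounded: 0.13 g/cm³.

0.13 g/cm³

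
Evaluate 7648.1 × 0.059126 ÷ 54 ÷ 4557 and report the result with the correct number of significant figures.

7648.1 × 0.059126 ÷ 54 ÷ 4557 = 0.00183763506124…
Multiplication/division keeps the fewest significant figures: 7648.1 → 5 s.f., 0.059126 → 5 s.f., 54 → 2 s.f., 4557 → 4 s.f.; limit is 2.
Rounded to 2 significant figures: 0.0018.

0.0018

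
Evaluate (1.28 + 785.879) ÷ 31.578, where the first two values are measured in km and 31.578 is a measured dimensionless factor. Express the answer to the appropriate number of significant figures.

1.28 km + 785.879 km = 787.159 km; the sum is limited to 2 decimal places (5 s.f.).
Carrying full precision, 787.159 ÷ 31.578 = 24.9274494902… km; 31.578 has 5 s.f., so the result keeps min(5, 5) = 5 s.f.
Rounded to 5 significant figures: 24.927 km.

24.927 km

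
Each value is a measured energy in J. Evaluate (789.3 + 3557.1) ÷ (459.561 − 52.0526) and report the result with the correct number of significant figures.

789.3 + 3557.1 = 4346.4, limited to 1 d.p. → 5 s.f.; 459.561 − 52.0526 = 407.5084, limited to 3 d.p. → 6 s.f.
Carrying full precision, 4346.4 ÷ 407.5084 = 10.6657924107…; keep min(5, 6) = 5 s.f.
Rounded to 5 significant figures: 10.666.

10.666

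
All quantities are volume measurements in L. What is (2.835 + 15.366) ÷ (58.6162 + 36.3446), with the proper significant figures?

2.835 + 15.366 = 18.201, limited to 3 d.p. → 5 s.f.; 58.6162 + 36.3446 = 94.9608, limited to 4 d.p. → 6 s.f.
Carrying full precision, 18.201 ÷ 94.9608 = 0.191668562186…; keep min(5, 6) = 5 s.f.
Rounded to 5 significant figures: 0.19167.

0.19167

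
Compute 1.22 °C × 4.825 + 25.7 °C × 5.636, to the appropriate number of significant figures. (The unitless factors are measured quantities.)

151 °C

1.22 × 4.825 = 5.8865 → 5.89 °C (3 s.f., last digit at the 10^-2 place).
25.7 × 5.636 = 144.8452 → 1.45 × 10^2 °C (3 s.f., last digit at the 10^0 place).
Sum: 150.7317 °C; keep the coarser place, 10^0.
Result: 151 °C.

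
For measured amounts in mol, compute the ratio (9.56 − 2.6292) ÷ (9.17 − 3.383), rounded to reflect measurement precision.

9.56 − 2.6292 = 6.9308, limited to 2 d.p. → 3 s.f.; 9.17 − 3.383 = 5.787, limited to 2 d.p. → 3 s.f.
Carrying full precision, 6.9308 ÷ 5.787 = 1.19764990496…; keep min(3, 3) = 3 s.f.
Rounded to 3 significant figures: 1.20.

1.20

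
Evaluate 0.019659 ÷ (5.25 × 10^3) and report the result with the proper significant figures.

3.74 × 10^-6

0.019659 ÷ (5.25 × 10^3) = 0.00000374457142857…
Multiplication/division keeps the fewest significant figures: 0.019659 → 5 s.f., 5.25 × 10^3 → 3 s.f.; limit is 3.
Rounded to 3 significant figures: 3.74 × 10^-6.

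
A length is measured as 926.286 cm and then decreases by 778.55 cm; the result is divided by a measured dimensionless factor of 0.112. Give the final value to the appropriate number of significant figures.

1.32 × 10³ cm

926.286 cm − 778.55 cm = 147.736 cm; the difference is limited to 2 decimal places (5 s.f.).
Carrying full precision, 147.736 ÷ 0.112 = 1319.07142857… cm; 0.112 has 3 s.f., so the result keeps min(5, 3) = 3 s.f.
Rounded to 3 significant figures: 1.32 × 10³ cm.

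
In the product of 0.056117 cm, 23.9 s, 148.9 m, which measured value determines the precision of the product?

23.9 s

0.056117 cm → 5 s.f.; 23.9 s → 3 s.f.; 148.9 m → 4 s.f.
The fewest is 3 significant figures, from 23.9 s.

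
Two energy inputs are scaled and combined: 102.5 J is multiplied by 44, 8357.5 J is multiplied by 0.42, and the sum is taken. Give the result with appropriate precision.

8.0 × 10³ J

102.5 × 44 = 4510 → 4.5 × 10³ J (2 s.f., last digit at the 10^2 place).
8357.5 × 0.42 = 3510.15 → 3.5 × 10³ J (2 s.f., last digit at the 10^2 place).
Sum: 8020.15 J; keep the coarser place, 10^2.
Result: 8.0 × 10³ J.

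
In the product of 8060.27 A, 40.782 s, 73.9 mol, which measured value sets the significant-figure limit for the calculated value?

8060.27 A → 6 s.f.; 40.782 s → 5 s.f.; 73.9 mol → 3 s.f.
The fewest is 3 significant figures, from 73.9 mol.

73.9 mol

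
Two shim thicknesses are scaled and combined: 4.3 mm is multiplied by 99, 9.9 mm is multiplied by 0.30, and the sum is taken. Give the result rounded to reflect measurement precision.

4.3 × 10^2 mm

4.3 × 99 = 425.7 → 4.3 × 10^2 mm (2 s.f., last digit at the 10^1 place).
9.9 × 0.30 = 2.97 → 3.0 mm (2 s.f., last digit at the 10^-1 place).
Sum: 428.67 mm; keep the coarser place, 10^1.
Result: 4.3 × 10^2 mm.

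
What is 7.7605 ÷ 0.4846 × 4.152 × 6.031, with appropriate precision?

7.7605 ÷ 0.4846 × 4.152 × 6.031 = 401.007935361…
Multiplication/division keeps the fewest significant figures: 7.7605 → 5 s.f., 0.4846 → 4 s.f., 4.152 → 4 s.f., 6.031 → 4 s.f.; limit is 4.
Rounded to 4 significant figures: 401.0.

401.0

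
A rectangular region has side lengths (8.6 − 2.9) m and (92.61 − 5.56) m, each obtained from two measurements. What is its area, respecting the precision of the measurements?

5.0 × 10² m²

8.6 − 2.9 = 5.7, limited to 1 d.p. → 2 s.f.; 92.61 − 5.56 = 87.05, limited to 2 d.p. → 4 s.f.
Carrying full precision, 5.7 × 87.05 = 496.185; keep min(2, 4) = 2 s.f.
Rounded to 2 significant figures: 5.0 × 10² m².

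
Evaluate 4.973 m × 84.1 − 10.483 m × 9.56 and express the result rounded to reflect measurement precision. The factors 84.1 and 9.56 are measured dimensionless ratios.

318 m

4.973 × 84.1 = 418.2293 → 418 m (3 s.f., last digit at the 10^0 place).
10.483 × 9.56 = 100.21748 → 100. m (3 s.f., last digit at the 10^0 place).
Difference: 318.01182 m; keep the coarser place, 10^0.
Result: 318 m.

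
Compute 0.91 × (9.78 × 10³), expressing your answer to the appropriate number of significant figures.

0.91 × (9.78 × 10³) = 8899.8
Multiplication/division keeps the fewest significant figures: 0.91 → 2 s.f., 9.78 × 10³ → 3 s.f.; limit is 2.
Rounded to 2 significant figures: 8.9 × 10³.

8.9 × 10³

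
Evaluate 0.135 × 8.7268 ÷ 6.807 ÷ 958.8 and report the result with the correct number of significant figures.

0.135 × 8.7268 ÷ 6.807 ÷ 958.8 = 0.000180511558355…
Multiplication/division keeps the fewest significant figures: 0.135 → 3 s.f., 8.7268 → 5 s.f., 6.807 → 4 s.f., 958.8 → 4 s.f.; limit is 3.
Rounded to 3 significant figures: 1.81 × 10⁻⁴.

1.81 × 10⁻⁴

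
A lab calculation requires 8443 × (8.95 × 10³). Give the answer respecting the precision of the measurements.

8443 × (8.95 × 10³) = 75564850
Multiplication/division keeps the fewest significant figures: 8443 → 4 s.f., 8.95 × 10³ → 3 s.f.; limit is 3.
Rounded to 3 significant figures: 7.56 × 10⁷.

7.56 × 10⁷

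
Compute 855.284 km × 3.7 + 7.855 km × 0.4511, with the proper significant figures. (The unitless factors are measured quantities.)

3.2 × 10³ km

855.284 × 3.7 = 3164.5508 → 3.2 × 10³ km (2 s.f., last digit at the 10^2 place).
7.855 × 0.4511 = 3.5433905 → 3.543 km (4 s.f., last digit at the 10^-3 place).
Sum: 3168.0941905 km; keep the coarser place, 10^2.
Result: 3.2 × 10³ km.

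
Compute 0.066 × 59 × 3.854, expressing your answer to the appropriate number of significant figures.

15

0.066 × 59 × 3.854 = 15.007476
Multiplication/division keeps the fewest significant figures: 0.066 → 2 s.f., 59 → 2 s.f., 3.854 → 4 s.f.; limit is 2.
Rounded to 2 significant figures: 15.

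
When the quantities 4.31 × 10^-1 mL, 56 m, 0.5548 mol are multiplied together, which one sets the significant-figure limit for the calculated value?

4.31 × 10^-1 mL → 3 s.f.; 56 m → 2 s.f.; 0.5548 mol → 4 s.f.
The fewest is 2 significant figures, from 56 m.

56 m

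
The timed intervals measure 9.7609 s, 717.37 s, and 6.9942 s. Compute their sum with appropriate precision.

734.13 s

9.7609 s + 717.37 s + 6.9942 s = 734.1251 s.
Addition/subtraction keeps the fewest decimal places: 9.7609 → 4 decimal places, 717.37 → 2 decimal places, 6.9942 → 4 decimal places; limit is 2.
Rounded to 2 decimal places: 734.13 s.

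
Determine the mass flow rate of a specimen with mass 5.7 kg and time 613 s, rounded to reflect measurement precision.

mass flow rate = 5.7 kg ÷ 613 s = 0.00929853181077… kg/s.
5.7 has 2 significant figures; 613 has 3.
Division/multiplication keeps the fewest: 2 significant figures.
Rounded: 0.0093 kg/s.

0.0093 kg/s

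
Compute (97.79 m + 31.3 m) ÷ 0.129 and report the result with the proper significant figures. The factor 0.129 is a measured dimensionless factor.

97.79 m + 31.3 m = 129.09 m; the sum is limited to 1 decimal place (4 s.f.).
Carrying full precision, 129.09 ÷ 0.129 = 1000.69767442… m; 0.129 has 3 s.f., so the result keeps min(4, 3) = 3 s.f.
Rounded to 3 significant figures: 1.00 × 10³ m.

1.00 × 10³ m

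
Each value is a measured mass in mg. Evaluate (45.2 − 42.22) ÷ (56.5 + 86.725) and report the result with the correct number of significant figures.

0.021

45.2 − 42.22 = 2.98, limited to 1 d.p. → 2 s.f.; 56.5 + 86.725 = 143.225, limited to 1 d.p. → 4 s.f.
Carrying full precision, 2.98 ÷ 143.225 = 0.0208064234596…; keep min(2, 4) = 2 s.f.
Rounded to 2 significant figures: 0.021.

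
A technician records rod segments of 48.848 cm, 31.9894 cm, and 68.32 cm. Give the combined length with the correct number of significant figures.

149.16 cm

48.848 cm + 31.9894 cm + 68.32 cm = 149.1574 cm.
Addition/subtraction keeps the fewest decimal places: 48.848 → 3 decimal places, 31.9894 → 4 decimal places, 68.32 → 2 decimal places; limit is 2.
Rounded to 2 decimal places: 149.16 cm.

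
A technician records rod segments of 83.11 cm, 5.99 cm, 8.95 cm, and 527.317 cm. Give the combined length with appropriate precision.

83.11 cm + 5.99 cm + 8.95 cm + 527.317 cm = 625.367 cm.
Addition/subtraction keeps the fewest decimal places: 83.11 → 2 decimal places, 5.99 → 2 decimal places, 8.95 → 2 decimal places, 527.317 → 3 decimal places; limit is 2.
Rounded to 2 decimal places: 625.37 cm.

625.37 cm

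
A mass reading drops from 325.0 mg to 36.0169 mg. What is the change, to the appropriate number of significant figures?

289.0 mg

325.0 mg − 36.0169 mg = 288.9831 mg.
Addition/subtraction keeps the fewest decimal places: 325.0 → 1 decimal place, 36.0169 → 4 decimal places; limit is 1.
Rounded to 1 decimal place: 289.0 mg.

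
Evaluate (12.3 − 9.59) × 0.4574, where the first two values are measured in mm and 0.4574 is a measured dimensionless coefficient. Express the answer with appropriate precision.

12.3 mm − 9.59 mm = 2.71 mm; the difference is limited to 1 decimal place (2 s.f.).
Carrying full precision, 2.71 × 0.4574 = 1.239554 mm; 0.4574 has 4 s.f., so the result keeps min(2, 4) = 2 s.f.
Rounded to 2 significant figures: 1.2 mm.

1.2 mm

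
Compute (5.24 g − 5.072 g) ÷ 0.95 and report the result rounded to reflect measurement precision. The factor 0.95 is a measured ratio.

0.18 g

5.24 g − 5.072 g = 0.168 g; the difference is limited to 2 decimal places (2 s.f.).
Carrying full precision, 0.168 ÷ 0.95 = 0.176842105263… g; 0.95 has 2 s.f., so the result keeps min(2, 2) = 2 s.f.
Rounded to 2 significant figures: 0.18 g.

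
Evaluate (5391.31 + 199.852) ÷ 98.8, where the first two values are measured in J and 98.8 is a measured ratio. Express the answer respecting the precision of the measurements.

56.6 J

5391.31 J + 199.852 J = 5591.162 J; the sum is limited to 2 decimal places (6 s.f.).
Carrying full precision, 5591.162 ÷ 98.8 = 56.590708502… J; 98.8 has 3 s.f., so the result keeps min(6, 3) = 3 s.f.
Rounded to 3 significant figures: 56.6 J.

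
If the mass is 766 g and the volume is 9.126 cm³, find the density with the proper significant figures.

density = 766 g ÷ 9.126 cm³ = 83.9360070129… g/cm³.
766 has 3 significant figures; 9.126 has 4.
Division/multiplication keeps the fewest: 3 significant figures.
Rounded: 83.9 g/cm³.

83.9 g/cm³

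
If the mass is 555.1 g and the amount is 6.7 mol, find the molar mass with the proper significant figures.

83 g/mol

molar mass = 555.1 g ÷ 6.7 mol = 82.8507462687… g/mol.
555.1 has 4 significant figures; 6.7 has 2.
Division/multiplication keeps the fewest: 2 significant figures.
Rounded: 83 g/mol.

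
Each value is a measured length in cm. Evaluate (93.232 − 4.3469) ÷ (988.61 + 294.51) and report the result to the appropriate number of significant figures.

0.069273

93.232 − 4.3469 = 88.8851, limited to 3 d.p. → 5 s.f.; 988.61 + 294.51 = 1283.12, limited to 2 d.p. → 6 s.f.
Carrying full precision, 88.8851 ÷ 1283.12 = 0.0692726323337…; keep min(5, 6) = 5 s.f.
Rounded to 5 significant figures: 0.069273.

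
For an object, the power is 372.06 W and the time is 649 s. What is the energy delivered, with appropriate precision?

energy delivered = 372.06 W × 649 s = 241466.94 J.
372.06 has 5 significant figures; 649 has 3.
Division/multiplication keeps the fewest: 3 significant figures.
Rounded: 2.41 × 10⁵ J.

2.41 × 10⁵ J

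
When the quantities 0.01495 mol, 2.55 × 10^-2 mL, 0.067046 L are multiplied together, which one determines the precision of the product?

0.01495 mol → 4 s.f.; 2.55 × 10^-2 mL → 3 s.f.; 0.067046 L → 5 s.f.
The fewest is 3 significant figures, from 2.55 × 10^-2 mL.

2.55 × 10^-2 mL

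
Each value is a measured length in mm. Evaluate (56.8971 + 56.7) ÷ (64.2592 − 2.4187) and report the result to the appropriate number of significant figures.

1.837

56.8971 + 56.7 = 113.5971, limited to 1 d.p. → 4 s.f.; 64.2592 − 2.4187 = 61.8405, limited to 4 d.p. → 6 s.f.
Carrying full precision, 113.5971 ÷ 61.8405 = 1.83693695879…; keep min(4, 6) = 4 s.f.
Rounded to 4 significant figures: 1.837.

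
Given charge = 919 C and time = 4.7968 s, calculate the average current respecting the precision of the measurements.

average current = 919 C ÷ 4.7968 s = 191.586057372… A.
919 has 3 significant figures; 4.7968 has 5.
Division/multiplication keeps the fewest: 3 significant figures.
Rounded: 192 A.

192 A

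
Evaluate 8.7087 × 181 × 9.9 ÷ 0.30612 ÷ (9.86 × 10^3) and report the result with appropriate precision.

8.7087 × 181 × 9.9 ÷ 0.30612 ÷ (9.86 × 10^3) = 5.17009448429…
Multiplication/division keeps the fewest significant figures: 8.7087 → 5 s.f., 181 → 3 s.f., 9.9 → 2 s.f., 0.30612 → 5 s.f., 9.86 × 10^3 → 3 s.f.; limit is 2.
Rounded to 2 significant figures: 5.2.

5.2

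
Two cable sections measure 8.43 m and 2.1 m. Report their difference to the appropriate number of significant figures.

6.3 m

8.43 m − 2.1 m = 6.33 m.
Addition/subtraction keeps the fewest decimal places: 8.43 → 2 decimal places, 2.1 → 1 decimal place; limit is 1.
Rounded to 1 decimal place: 6.3 m.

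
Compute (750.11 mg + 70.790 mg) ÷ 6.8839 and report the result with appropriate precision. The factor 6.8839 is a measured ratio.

119.25 mg

750.11 mg + 70.790 mg = 820.900 mg; the sum is limited to 2 decimal places (5 s.f.).
Carrying full precision, 820.900 ÷ 6.8839 = 119.249262773… mg; 6.8839 has 5 s.f., so the result keeps min(5, 5) = 5 s.f.
Rounded to 5 significant figures: 119.25 mg.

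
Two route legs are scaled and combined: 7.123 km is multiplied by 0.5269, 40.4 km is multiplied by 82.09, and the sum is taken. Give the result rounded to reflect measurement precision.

3.32 × 10^3 km

7.123 × 0.5269 = 3.7531087 → 3.753 km (4 s.f., last digit at the 10^-3 place).
40.4 × 82.09 = 3316.436 → 3.32 × 10^3 km (3 s.f., last digit at the 10^1 place).
Sum: 3320.1891087 km; keep the coarser place, 10^1.
Result: 3.32 × 10^3 km.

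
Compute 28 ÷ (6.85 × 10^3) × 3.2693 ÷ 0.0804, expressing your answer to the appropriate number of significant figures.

28 ÷ (6.85 × 10^3) × 3.2693 ÷ 0.0804 = 0.166213458256…
Multiplication/division keeps the fewest significant figures: 28 → 2 s.f., 6.85 × 10^3 → 3 s.f., 3.2693 → 5 s.f., 0.0804 → 3 s.f.; limit is 2.
Rounded to 2 significant figures: 0.17.

0.17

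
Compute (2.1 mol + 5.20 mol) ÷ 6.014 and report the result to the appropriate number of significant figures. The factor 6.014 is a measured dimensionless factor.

2.1 mol + 5.20 mol = 7.30 mol; the sum is limited to 1 decimal place (2 s.f.).
Carrying full precision, 7.30 ÷ 6.014 = 1.21383438643… mol; 6.014 has 4 s.f., so the result keeps min(2, 4) = 2 s.f.
Rounded to 2 significant figures: 1.2 mol.

1.2 mol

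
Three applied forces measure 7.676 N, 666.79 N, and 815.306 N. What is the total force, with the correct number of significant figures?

1489.77 N

7.676 N + 666.79 N + 815.306 N = 1489.772 N.
Addition/subtraction keeps the fewest decimal places: 7.676 → 3 decimal places, 666.79 → 2 decimal places, 815.306 → 3 decimal places; limit is 2.
Rounded to 2 decimal places: 1489.77 N.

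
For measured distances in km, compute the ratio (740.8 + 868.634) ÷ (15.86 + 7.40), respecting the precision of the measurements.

69.19

740.8 + 868.634 = 1609.434, limited to 1 d.p. → 5 s.f.; 15.86 + 7.40 = 23.26, limited to 2 d.p. → 4 s.f.
Carrying full precision, 1609.434 ÷ 23.26 = 69.1932072227…; keep min(5, 4) = 4 s.f.
Rounded to 4 significant figures: 69.19.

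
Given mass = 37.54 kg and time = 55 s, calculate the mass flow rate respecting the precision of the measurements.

0.68 kg/s

mass flow rate = 37.54 kg ÷ 55 s = 0.682545454545… kg/s.
37.54 has 4 significant figures; 55 has 2.
Division/multiplication keeps the fewest: 2 significant figures.
Rounded: 0.68 kg/s.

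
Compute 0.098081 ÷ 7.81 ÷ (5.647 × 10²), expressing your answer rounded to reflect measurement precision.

2.22 × 10⁻⁵

0.098081 ÷ 7.81 ÷ (5.647 × 10²) = 0.0000222390414091…
Multiplication/division keeps the fewest significant figures: 0.098081 → 5 s.f., 7.81 → 3 s.f., 5.647 × 10² → 4 s.f.; limit is 3.
Rounded to 3 significant figures: 2.22 × 10⁻⁵.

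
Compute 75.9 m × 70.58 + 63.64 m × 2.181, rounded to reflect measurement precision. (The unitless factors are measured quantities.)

5.50 × 10³ m

75.9 × 70.58 = 5357.022 → 5.36 × 10³ m (3 s.f., last digit at the 10^1 place).
63.64 × 2.181 = 138.79884 → 1.388 × 10² m (4 s.f., last digit at the 10^-1 place).
Sum: 5495.82084 m; keep the coarser place, 10^1.
Result: 5.50 × 10³ m.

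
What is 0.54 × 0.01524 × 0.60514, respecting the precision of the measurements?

0.54 × 0.01524 × 0.60514 = 0.004980060144
Multiplication/division keeps the fewest significant figures: 0.54 → 2 s.f., 0.01524 → 4 s.f., 0.60514 → 5 s.f.; limit is 2.
Rounded to 2 significant figures: 0.0050.

0.0050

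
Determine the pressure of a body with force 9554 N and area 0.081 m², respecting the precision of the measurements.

1.2 × 10^5 Pa

pressure = 9554 N ÷ 0.081 m² = 117950.617284… Pa.
9554 has 4 significant figures; 0.081 has 2.
Division/multiplication keeps the fewest: 2 significant figures.
Rounded: 1.2 × 10^5 Pa.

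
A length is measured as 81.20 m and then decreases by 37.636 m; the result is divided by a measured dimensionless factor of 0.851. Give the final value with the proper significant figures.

81.20 m − 37.636 m = 43.564 m; the difference is limited to 2 decimal places (4 s.f.).
Carrying full precision, 43.564 ÷ 0.851 = 51.1915393655… m; 0.851 has 3 s.f., so the result keeps min(4, 3) = 3 s.f.
Rounded to 3 significant figures: 51.2 m.

51.2 m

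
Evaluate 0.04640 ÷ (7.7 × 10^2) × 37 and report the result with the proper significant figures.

0.04640 ÷ (7.7 × 10^2) × 37 = 0.00222961038961…
Multiplication/division keeps the fewest significant figures: 0.04640 → 4 s.f., 7.7 × 10^2 → 2 s.f., 37 → 2 s.f.; limit is 2.
Rounded to 2 significant figures: 0.0022.

0.0022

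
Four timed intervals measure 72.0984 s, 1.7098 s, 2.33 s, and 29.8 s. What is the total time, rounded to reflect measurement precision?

72.0984 s + 1.7098 s + 2.33 s + 29.8 s = 105.9382 s.
Addition/subtraction keeps the fewest decimal places: 72.0984 → 4 decimal places, 1.7098 → 4 decimal places, 2.33 → 2 decimal places, 29.8 → 1 decimal place; limit is 1.
Rounded to 1 decimal place: 105.9 s.

105.9 s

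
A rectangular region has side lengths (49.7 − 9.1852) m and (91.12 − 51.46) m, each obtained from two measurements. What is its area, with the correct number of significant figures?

1.61 × 10^3 m²

49.7 − 9.1852 = 40.5148, limited to 1 d.p. → 3 s.f.; 91.12 − 51.46 = 39.66, limited to 2 d.p. → 4 s.f.
Carrying full precision, 40.5148 × 39.66 = 1606.816968; keep min(3, 4) = 3 s.f.
Rounded to 3 significant figures: 1.61 × 10^3 m².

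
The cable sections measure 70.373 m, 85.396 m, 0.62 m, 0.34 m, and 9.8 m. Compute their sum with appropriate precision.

166.5 m

70.373 m + 85.396 m + 0.62 m + 0.34 m + 9.8 m = 166.529 m.
Addition/subtraction keeps the fewest decimal places: 70.373 → 3 decimal places, 85.396 → 3 decimal places, 0.62 → 2 decimal places, 0.34 → 2 decimal places, 9.8 → 1 decimal place; limit is 1.
Rounded to 1 decimal place: 166.5 m.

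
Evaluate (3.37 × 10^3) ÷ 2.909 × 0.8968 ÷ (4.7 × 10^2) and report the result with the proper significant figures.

(3.37 × 10^3) ÷ 2.909 × 0.8968 ÷ (4.7 × 10^2) = 2.2104664175…
Multiplication/division keeps the fewest significant figures: 3.37 × 10^3 → 3 s.f., 2.909 → 4 s.f., 0.8968 → 4 s.f., 4.7 × 10^2 → 2 s.f.; limit is 2.
Rounded to 2 significant figures: 2.2.

2.2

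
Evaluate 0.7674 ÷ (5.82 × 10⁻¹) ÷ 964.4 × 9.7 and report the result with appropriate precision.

0.013

0.7674 ÷ (5.82 × 10⁻¹) ÷ 964.4 × 9.7 = 0.0132621318955…
Multiplication/division keeps the fewest significant figures: 0.7674 → 4 s.f., 5.82 × 10⁻¹ → 3 s.f., 964.4 → 4 s.f., 9.7 → 2 s.f.; limit is 2.
Rounded to 2 significant figures: 0.013.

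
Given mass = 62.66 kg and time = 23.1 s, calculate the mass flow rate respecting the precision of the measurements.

2.71 kg/s

mass flow rate = 62.66 kg ÷ 23.1 s = 2.71255411255… kg/s.
62.66 has 4 significant figures; 23.1 has 3.
Division/multiplication keeps the fewest: 3 significant figures.
Rounded: 2.71 kg/s.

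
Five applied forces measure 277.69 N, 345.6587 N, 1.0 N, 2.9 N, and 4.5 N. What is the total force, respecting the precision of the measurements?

277.69 N + 345.6587 N + 1.0 N + 2.9 N + 4.5 N = 631.7487 N.
Addition/subtraction keeps the fewest decimal places: 277.69 → 2 decimal places, 345.6587 → 4 decimal places, 1.0 → 1 decimal place, 2.9 → 1 decimal place, 4.5 → 1 decimal place; limit is 1.
Rounded to 1 decimal place: 631.7 N.

631.7 N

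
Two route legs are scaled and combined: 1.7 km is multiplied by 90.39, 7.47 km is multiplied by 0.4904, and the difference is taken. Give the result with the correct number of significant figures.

1.7 × 90.39 = 153.663 → 1.5 × 10² km (2 s.f., last digit at the 10^1 place).
7.47 × 0.4904 = 3.663288 → 3.66 km (3 s.f., last digit at the 10^-2 place).
Difference: 149.999712 km; keep the coarser place, 10^1.
Result: 1.5 × 10² km.

1.5 × 10² km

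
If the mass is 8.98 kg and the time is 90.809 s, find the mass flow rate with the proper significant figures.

0.0989 kg/s

mass flow rate = 8.98 kg ÷ 90.809 s = 0.0988888766532… kg/s.
8.98 has 3 significant figures; 90.809 has 5.
Division/multiplication keeps the fewest: 3 significant figures.
Rounded: 0.0989 kg/s.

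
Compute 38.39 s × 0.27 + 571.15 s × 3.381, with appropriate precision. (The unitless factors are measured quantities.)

1941 s

38.39 × 0.27 = 10.3653 → 10. s (2 s.f., last digit at the 10^0 place).
571.15 × 3.381 = 1931.05815 → 1931 s (4 s.f., last digit at the 10^0 place).
Sum: 1941.42345 s; keep the coarser place, 10^0.
Result: 1941 s.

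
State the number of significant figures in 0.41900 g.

5

0.41900: leading zeros are not significant; trailing zeros after a decimal point are significant.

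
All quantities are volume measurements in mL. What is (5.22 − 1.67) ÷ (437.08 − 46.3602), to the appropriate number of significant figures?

5.22 − 1.67 = 3.55, limited to 2 d.p. → 3 s.f.; 437.08 − 46.3602 = 390.7198, limited to 2 d.p. → 5 s.f.
Carrying full precision, 3.55 ÷ 390.7198 = 0.00908579498659…; keep min(3, 5) = 3 s.f.
Rounded to 3 significant figures: 0.00909.

0.00909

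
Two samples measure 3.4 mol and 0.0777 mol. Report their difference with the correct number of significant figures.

3.3 mol

3.4 mol − 0.0777 mol = 3.3223 mol.
Addition/subtraction keeps the fewest decimal places: 3.4 → 1 decimal place, 0.0777 → 4 decimal places; limit is 1.
Rounded to 1 decimal place: 3.3 mol.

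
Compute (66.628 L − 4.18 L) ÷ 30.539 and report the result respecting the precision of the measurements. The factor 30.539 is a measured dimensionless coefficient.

66.628 L − 4.18 L = 62.448 L; the difference is limited to 2 decimal places (4 s.f.).
Carrying full precision, 62.448 ÷ 30.539 = 2.04486066996… L; 30.539 has 5 s.f., so the result keeps min(4, 5) = 4 s.f.
Rounded to 4 significant figures: 2.045 L.

2.045 L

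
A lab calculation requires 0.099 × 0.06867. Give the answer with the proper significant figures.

0.099 × 0.06867 = 0.00679833
Multiplication/division keeps the fewest significant figures: 0.099 → 2 s.f., 0.06867 → 4 s.f.; limit is 2.
Rounded to 2 significant figures: 0.0068.

0.0068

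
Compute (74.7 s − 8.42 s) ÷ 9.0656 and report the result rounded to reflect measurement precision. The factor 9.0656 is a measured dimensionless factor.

7.31 s

74.7 s − 8.42 s = 66.28 s; the difference is limited to 1 decimal place (3 s.f.).
Carrying full precision, 66.28 ÷ 9.0656 = 7.31115425344… s; 9.0656 has 5 s.f., so the result keeps min(3, 5) = 3 s.f.
Rounded to 3 significant figures: 7.31 s.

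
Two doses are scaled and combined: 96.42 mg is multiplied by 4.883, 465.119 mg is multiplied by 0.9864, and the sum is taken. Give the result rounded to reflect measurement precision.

929.6 mg

96.42 × 4.883 = 470.81886 → 4.708 × 10² mg (4 s.f., last digit at the 10^-1 place).
465.119 × 0.9864 = 458.7933816 → 458.8 mg (4 s.f., last digit at the 10^-1 place).
Sum: 929.6122416 mg; keep the coarser place, 10^-1.
Result: 929.6 mg.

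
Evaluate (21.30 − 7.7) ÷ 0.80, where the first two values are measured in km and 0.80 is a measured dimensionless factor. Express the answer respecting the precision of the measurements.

17 km

21.30 km − 7.7 km = 13.60 km; the difference is limited to 1 decimal place (3 s.f.).
Carrying full precision, 13.60 ÷ 0.80 = 17 km; 0.80 has 2 s.f., so the result keeps min(3, 2) = 2 s.f.
Rounded to 2 significant figures: 17 km.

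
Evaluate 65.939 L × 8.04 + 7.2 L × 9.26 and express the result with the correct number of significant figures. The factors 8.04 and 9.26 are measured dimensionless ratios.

597 L

65.939 × 8.04 = 530.14956 → 5.30 × 10² L (3 s.f., last digit at the 10^0 place).
7.2 × 9.26 = 66.672 → 67 L (2 s.f., last digit at the 10^0 place).
Sum: 596.82156 L; keep the coarser place, 10^0.
Result: 597 L.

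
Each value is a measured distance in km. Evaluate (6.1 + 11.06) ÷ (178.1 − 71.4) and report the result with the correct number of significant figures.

0.161

6.1 + 11.06 = 17.16, limited to 1 d.p. → 3 s.f.; 178.1 − 71.4 = 106.7, limited to 1 d.p. → 4 s.f.
Carrying full precision, 17.16 ÷ 106.7 = 0.160824742268…; keep min(3, 4) = 3 s.f.
Rounded to 3 significant figures: 0.161.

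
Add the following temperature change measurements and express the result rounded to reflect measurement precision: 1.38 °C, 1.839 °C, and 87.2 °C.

90.4 °C

1.38 °C + 1.839 °C + 87.2 °C = 90.419 °C.
Addition/subtraction keeps the fewest decimal places: 1.38 → 2 decimal places, 1.839 → 3 decimal places, 87.2 → 1 decimal place; limit is 1.
Rounded to 1 decimal place: 90.4 °C.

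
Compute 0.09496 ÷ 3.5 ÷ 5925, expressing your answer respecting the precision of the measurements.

4.6 × 10^-6

0.09496 ÷ 3.5 ÷ 5925 = 0.00000457914406269…
Multiplication/division keeps the fewest significant figures: 0.09496 → 4 s.f., 3.5 → 2 s.f., 5925 → 4 s.f.; limit is 2.
Rounded to 2 significant figures: 4.6 × 10^-6.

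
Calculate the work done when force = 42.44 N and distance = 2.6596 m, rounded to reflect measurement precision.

work done = 42.44 N × 2.6596 m = 112.873424 J.
42.44 has 4 significant figures; 2.6596 has 5.
Division/multiplication keeps the fewest: 4 significant figures.
Rounded: 112.9 J.

112.9 J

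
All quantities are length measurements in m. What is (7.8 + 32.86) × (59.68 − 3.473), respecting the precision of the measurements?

2.29 × 10³ m²

7.8 + 32.86 = 40.66, limited to 1 d.p. → 3 s.f.; 59.68 − 3.473 = 56.207, limited to 2 d.p. → 4 s.f.
Carrying full precision, 40.66 × 56.207 = 2285.37662; keep min(3, 4) = 3 s.f.
Rounded to 3 significant figures: 2.29 × 10³ m².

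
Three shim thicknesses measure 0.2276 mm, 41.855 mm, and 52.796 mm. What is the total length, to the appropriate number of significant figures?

0.2276 mm + 41.855 mm + 52.796 mm = 94.8786 mm.
Addition/subtraction keeps the fewest decimal places: 0.2276 → 4 decimal places, 41.855 → 3 decimal places, 52.796 → 3 decimal places; limit is 3.
Rounded to 3 decimal places: 94.879 mm.

94.879 mm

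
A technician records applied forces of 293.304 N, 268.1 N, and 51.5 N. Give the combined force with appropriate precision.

293.304 N + 268.1 N + 51.5 N = 612.904 N.
Addition/subtraction keeps the fewest decimal places: 293.304 → 3 decimal places, 268.1 → 1 decimal place, 51.5 → 1 decimal place; limit is 1.
Rounded to 1 decimal place: 612.9 N.

612.9 N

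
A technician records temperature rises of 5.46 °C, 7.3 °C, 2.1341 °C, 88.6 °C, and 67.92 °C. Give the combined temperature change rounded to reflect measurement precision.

5.46 °C + 7.3 °C + 2.1341 °C + 88.6 °C + 67.92 °C = 171.4141 °C.
Addition/subtraction keeps the fewest decimal places: 5.46 → 2 decimal places, 7.3 → 1 decimal place, 2.1341 → 4 decimal places, 88.6 → 1 decimal place, 67.92 → 2 decimal places; limit is 1.
Rounded to 1 decimal place: 171.4 °C.

171.4 °C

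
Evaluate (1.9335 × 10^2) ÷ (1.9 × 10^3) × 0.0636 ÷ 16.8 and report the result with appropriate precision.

(1.9335 × 10^2) ÷ (1.9 × 10^3) × 0.0636 ÷ 16.8 = 0.000385246240602…
Multiplication/division keeps the fewest significant figures: 1.9335 × 10^2 → 5 s.f., 1.9 × 10^3 → 2 s.f., 0.0636 → 3 s.f., 16.8 → 3 s.f.; limit is 2.
Rounded to 2 significant figures: 3.9 × 10^-4.

3.9 × 10^-4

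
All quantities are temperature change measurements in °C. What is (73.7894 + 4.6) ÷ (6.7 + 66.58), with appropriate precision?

73.7894 + 4.6 = 78.3894, limited to 1 d.p. → 3 s.f.; 6.7 + 66.58 = 73.28, limited to 1 d.p. → 3 s.f.
Carrying full precision, 78.3894 ÷ 73.28 = 1.06972434498…; keep min(3, 3) = 3 s.f.
Rounded to 3 significant figures: 1.07.

1.07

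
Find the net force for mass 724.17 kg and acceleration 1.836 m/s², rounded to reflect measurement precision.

net force = 724.17 kg × 1.836 m/s² = 1329.57612 N.
724.17 has 5 significant figures; 1.836 has 4.
Division/multiplication keeps the fewest: 4 significant figures.
Rounded: 1.330 × 10^3 N.

1.330 × 10^3 N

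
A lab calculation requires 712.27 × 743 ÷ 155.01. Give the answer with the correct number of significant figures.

3.41 × 10^3

712.27 × 743 ÷ 155.01 = 3414.08044642…
Multiplication/division keeps the fewest significant figures: 712.27 → 5 s.f., 743 → 3 s.f., 155.01 → 5 s.f.; limit is 3.
Rounded to 3 significant figures: 3.41 × 10^3.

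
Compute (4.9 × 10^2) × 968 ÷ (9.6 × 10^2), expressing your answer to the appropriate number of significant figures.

4.9 × 10^2

(4.9 × 10^2) × 968 ÷ (9.6 × 10^2) = 494.083333333…
Multiplication/division keeps the fewest significant figures: 4.9 × 10^2 → 2 s.f., 968 → 3 s.f., 9.6 × 10^2 → 2 s.f.; limit is 2.
Rounded to 2 significant figures: 4.9 × 10^2.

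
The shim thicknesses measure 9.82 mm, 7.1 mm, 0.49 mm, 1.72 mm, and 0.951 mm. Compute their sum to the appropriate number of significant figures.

20.1 mm

9.82 mm + 7.1 mm + 0.49 mm + 1.72 mm + 0.951 mm = 20.081 mm.
Addition/subtraction keeps the fewest decimal places: 9.82 → 2 decimal places, 7.1 → 1 decimal place, 0.49 → 2 decimal places, 1.72 → 2 decimal places, 0.951 → 3 decimal places; limit is 1.
Rounded to 1 decimal place: 20.1 mm.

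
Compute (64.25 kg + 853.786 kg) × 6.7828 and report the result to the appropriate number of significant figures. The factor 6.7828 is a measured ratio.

6226.9 kg

64.25 kg + 853.786 kg = 918.036 kg; the sum is limited to 2 decimal places (5 s.f.).
Carrying full precision, 918.036 × 6.7828 = 6226.8545808 kg; 6.7828 has 5 s.f., so the result keeps min(5, 5) = 5 s.f.
Rounded to 5 significant figures: 6226.9 kg.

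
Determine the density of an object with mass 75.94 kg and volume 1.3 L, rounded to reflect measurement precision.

58 kg/L

density = 75.94 kg ÷ 1.3 L = 58.4153846154… kg/L.
75.94 has 4 significant figures; 1.3 has 2.
Division/multiplication keeps the fewest: 2 significant figures.
Rounded: 58 kg/L.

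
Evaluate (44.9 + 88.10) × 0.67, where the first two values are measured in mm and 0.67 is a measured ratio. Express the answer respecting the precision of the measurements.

44.9 mm + 88.10 mm = 133.00 mm; the sum is limited to 1 decimal place (4 s.f.).
Carrying full precision, 133.00 × 0.67 = 89.11 mm; 0.67 has 2 s.f., so the result keeps min(4, 2) = 2 s.f.
Rounded to 2 significant figures: 89 mm.

89 mm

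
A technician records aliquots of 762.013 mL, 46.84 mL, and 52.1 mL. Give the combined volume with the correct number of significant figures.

8.610 × 10^2 mL

762.013 mL + 46.84 mL + 52.1 mL = 860.953 mL.
Addition/subtraction keeps the fewest decimal places: 762.013 → 3 decimal places, 46.84 → 2 decimal places, 52.1 → 1 decimal place; limit is 1.
Rounded to 1 decimal place: 8.610 × 10^2 mL.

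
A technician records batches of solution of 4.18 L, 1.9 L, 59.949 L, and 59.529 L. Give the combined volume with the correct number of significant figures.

125.6 L

4.18 L + 1.9 L + 59.949 L + 59.529 L = 125.558 L.
Addition/subtraction keeps the fewest decimal places: 4.18 → 2 decimal places, 1.9 → 1 decimal place, 59.949 → 3 decimal places, 59.529 → 3 decimal places; limit is 1.
Rounded to 1 decimal place: 125.6 L.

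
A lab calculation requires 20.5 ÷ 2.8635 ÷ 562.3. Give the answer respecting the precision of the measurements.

20.5 ÷ 2.8635 ÷ 562.3 = 0.0127317643018…
Multiplication/division keeps the fewest significant figures: 20.5 → 3 s.f., 2.8635 → 5 s.f., 562.3 → 4 s.f.; limit is 3.
Rounded to 3 significant figures: 0.0127.

0.0127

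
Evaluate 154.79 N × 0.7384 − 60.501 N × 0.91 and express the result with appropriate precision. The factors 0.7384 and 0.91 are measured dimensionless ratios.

154.79 × 0.7384 = 114.296936 → 114.3 N (4 s.f., last digit at the 10^-1 place).
60.501 × 0.91 = 55.05591 → 55 N (2 s.f., last digit at the 10^0 place).
Difference: 59.241026 N; keep the coarser place, 10^0.
Result: 59 N.

59 N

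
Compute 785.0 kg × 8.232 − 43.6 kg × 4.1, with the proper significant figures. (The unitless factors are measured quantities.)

6.28 × 10^3 kg

785.0 × 8.232 = 6462.12 → 6462 kg (4 s.f., last digit at the 10^0 place).
43.6 × 4.1 = 178.76 → 1.8 × 10^2 kg (2 s.f., last digit at the 10^1 place).
Difference: 6283.36 kg; keep the coarser place, 10^1.
Result: 6.28 × 10^3 kg.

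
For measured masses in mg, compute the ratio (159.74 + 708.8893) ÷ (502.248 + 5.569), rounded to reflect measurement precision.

159.74 + 708.8893 = 868.6293, limited to 2 d.p. → 5 s.f.; 502.248 + 5.569 = 507.817, limited to 3 d.p. → 6 s.f.
Carrying full precision, 868.6293 ÷ 507.817 = 1.71051638681…; keep min(5, 6) = 5 s.f.
Rounded to 5 significant figures: 1.7105.

1.7105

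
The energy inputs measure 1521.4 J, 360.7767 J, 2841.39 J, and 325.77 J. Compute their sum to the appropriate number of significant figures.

1521.4 J + 360.7767 J + 2841.39 J + 325.77 J = 5049.3367 J.
Addition/subtraction keeps the fewest decimal places: 1521.4 → 1 decimal place, 360.7767 → 4 decimal places, 2841.39 → 2 decimal places, 325.77 → 2 decimal places; limit is 1.
Rounded to 1 decimal place: 5049.3 J.

5049.3 J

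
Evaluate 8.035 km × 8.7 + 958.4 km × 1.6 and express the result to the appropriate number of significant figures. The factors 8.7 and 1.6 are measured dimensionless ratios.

8.035 × 8.7 = 69.9045 → 70. km (2 s.f., last digit at the 10^0 place).
958.4 × 1.6 = 1533.44 → 1.5 × 10^3 km (2 s.f., last digit at the 10^2 place).
Sum: 1603.3445 km; keep the coarser place, 10^2.
Result: 1.6 × 10^3 km.

1.6 × 10^3 km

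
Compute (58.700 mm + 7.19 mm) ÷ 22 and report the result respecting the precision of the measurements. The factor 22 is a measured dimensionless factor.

3.0 mm

58.700 mm + 7.19 mm = 65.890 mm; the sum is limited to 2 decimal places (4 s.f.).
Carrying full precision, 65.890 ÷ 22 = 2.995 mm; 22 has 2 s.f., so the result keeps min(4, 2) = 2 s.f.
Rounded to 2 significant figures: 3.0 mm.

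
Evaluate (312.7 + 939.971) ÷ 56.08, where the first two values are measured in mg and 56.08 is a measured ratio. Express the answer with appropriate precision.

22.34 mg

312.7 mg + 939.971 mg = 1252.671 mg; the sum is limited to 1 decimal place (5 s.f.).
Carrying full precision, 1252.671 ÷ 56.08 = 22.3372146933… mg; 56.08 has 4 s.f., so the result keeps min(5, 4) = 4 s.f.
Rounded to 4 significant figures: 22.34 mg.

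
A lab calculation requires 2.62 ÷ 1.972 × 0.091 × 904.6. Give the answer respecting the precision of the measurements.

2.62 ÷ 1.972 × 0.091 × 904.6 = 109.368525355…
Multiplication/division keeps the fewest significant figures: 2.62 → 3 s.f., 1.972 → 4 s.f., 0.091 → 2 s.f., 904.6 → 4 s.f.; limit is 2.
Rounded to 2 significant figures: 1.1 × 10^2.

1.1 × 10^2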